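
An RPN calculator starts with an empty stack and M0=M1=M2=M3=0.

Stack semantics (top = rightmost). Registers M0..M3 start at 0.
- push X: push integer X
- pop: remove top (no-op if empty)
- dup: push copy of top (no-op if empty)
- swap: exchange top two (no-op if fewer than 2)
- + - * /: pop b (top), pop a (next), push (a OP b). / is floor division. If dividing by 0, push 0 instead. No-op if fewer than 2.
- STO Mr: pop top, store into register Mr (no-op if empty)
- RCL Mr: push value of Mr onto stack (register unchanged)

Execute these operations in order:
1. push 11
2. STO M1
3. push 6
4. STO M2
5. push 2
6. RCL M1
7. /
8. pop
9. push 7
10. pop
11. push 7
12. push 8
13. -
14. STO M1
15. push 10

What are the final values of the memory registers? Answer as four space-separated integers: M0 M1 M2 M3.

Answer: 0 -1 6 0

Derivation:
After op 1 (push 11): stack=[11] mem=[0,0,0,0]
After op 2 (STO M1): stack=[empty] mem=[0,11,0,0]
After op 3 (push 6): stack=[6] mem=[0,11,0,0]
After op 4 (STO M2): stack=[empty] mem=[0,11,6,0]
After op 5 (push 2): stack=[2] mem=[0,11,6,0]
After op 6 (RCL M1): stack=[2,11] mem=[0,11,6,0]
After op 7 (/): stack=[0] mem=[0,11,6,0]
After op 8 (pop): stack=[empty] mem=[0,11,6,0]
After op 9 (push 7): stack=[7] mem=[0,11,6,0]
After op 10 (pop): stack=[empty] mem=[0,11,6,0]
After op 11 (push 7): stack=[7] mem=[0,11,6,0]
After op 12 (push 8): stack=[7,8] mem=[0,11,6,0]
After op 13 (-): stack=[-1] mem=[0,11,6,0]
After op 14 (STO M1): stack=[empty] mem=[0,-1,6,0]
After op 15 (push 10): stack=[10] mem=[0,-1,6,0]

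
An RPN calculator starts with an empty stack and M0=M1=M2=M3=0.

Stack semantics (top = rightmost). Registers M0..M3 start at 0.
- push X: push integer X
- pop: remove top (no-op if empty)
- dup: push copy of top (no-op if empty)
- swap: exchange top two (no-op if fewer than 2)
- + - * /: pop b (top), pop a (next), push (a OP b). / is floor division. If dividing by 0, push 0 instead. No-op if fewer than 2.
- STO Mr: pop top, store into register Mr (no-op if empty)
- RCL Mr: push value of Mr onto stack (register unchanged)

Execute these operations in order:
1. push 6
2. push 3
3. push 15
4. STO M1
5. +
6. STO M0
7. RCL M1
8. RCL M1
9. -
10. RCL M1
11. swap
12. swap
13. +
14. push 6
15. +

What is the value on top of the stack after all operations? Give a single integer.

Answer: 21

Derivation:
After op 1 (push 6): stack=[6] mem=[0,0,0,0]
After op 2 (push 3): stack=[6,3] mem=[0,0,0,0]
After op 3 (push 15): stack=[6,3,15] mem=[0,0,0,0]
After op 4 (STO M1): stack=[6,3] mem=[0,15,0,0]
After op 5 (+): stack=[9] mem=[0,15,0,0]
After op 6 (STO M0): stack=[empty] mem=[9,15,0,0]
After op 7 (RCL M1): stack=[15] mem=[9,15,0,0]
After op 8 (RCL M1): stack=[15,15] mem=[9,15,0,0]
After op 9 (-): stack=[0] mem=[9,15,0,0]
After op 10 (RCL M1): stack=[0,15] mem=[9,15,0,0]
After op 11 (swap): stack=[15,0] mem=[9,15,0,0]
After op 12 (swap): stack=[0,15] mem=[9,15,0,0]
After op 13 (+): stack=[15] mem=[9,15,0,0]
After op 14 (push 6): stack=[15,6] mem=[9,15,0,0]
After op 15 (+): stack=[21] mem=[9,15,0,0]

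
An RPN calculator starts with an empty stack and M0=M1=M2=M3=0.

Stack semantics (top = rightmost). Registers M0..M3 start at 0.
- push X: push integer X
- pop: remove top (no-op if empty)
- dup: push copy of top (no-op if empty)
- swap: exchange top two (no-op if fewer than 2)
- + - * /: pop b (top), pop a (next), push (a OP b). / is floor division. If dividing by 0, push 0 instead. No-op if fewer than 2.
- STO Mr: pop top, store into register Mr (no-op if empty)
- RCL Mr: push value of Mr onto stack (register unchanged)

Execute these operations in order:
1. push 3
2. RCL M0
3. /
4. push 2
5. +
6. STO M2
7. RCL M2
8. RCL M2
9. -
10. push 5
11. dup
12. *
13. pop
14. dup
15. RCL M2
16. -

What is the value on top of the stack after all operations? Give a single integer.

After op 1 (push 3): stack=[3] mem=[0,0,0,0]
After op 2 (RCL M0): stack=[3,0] mem=[0,0,0,0]
After op 3 (/): stack=[0] mem=[0,0,0,0]
After op 4 (push 2): stack=[0,2] mem=[0,0,0,0]
After op 5 (+): stack=[2] mem=[0,0,0,0]
After op 6 (STO M2): stack=[empty] mem=[0,0,2,0]
After op 7 (RCL M2): stack=[2] mem=[0,0,2,0]
After op 8 (RCL M2): stack=[2,2] mem=[0,0,2,0]
After op 9 (-): stack=[0] mem=[0,0,2,0]
After op 10 (push 5): stack=[0,5] mem=[0,0,2,0]
After op 11 (dup): stack=[0,5,5] mem=[0,0,2,0]
After op 12 (*): stack=[0,25] mem=[0,0,2,0]
After op 13 (pop): stack=[0] mem=[0,0,2,0]
After op 14 (dup): stack=[0,0] mem=[0,0,2,0]
After op 15 (RCL M2): stack=[0,0,2] mem=[0,0,2,0]
After op 16 (-): stack=[0,-2] mem=[0,0,2,0]

Answer: -2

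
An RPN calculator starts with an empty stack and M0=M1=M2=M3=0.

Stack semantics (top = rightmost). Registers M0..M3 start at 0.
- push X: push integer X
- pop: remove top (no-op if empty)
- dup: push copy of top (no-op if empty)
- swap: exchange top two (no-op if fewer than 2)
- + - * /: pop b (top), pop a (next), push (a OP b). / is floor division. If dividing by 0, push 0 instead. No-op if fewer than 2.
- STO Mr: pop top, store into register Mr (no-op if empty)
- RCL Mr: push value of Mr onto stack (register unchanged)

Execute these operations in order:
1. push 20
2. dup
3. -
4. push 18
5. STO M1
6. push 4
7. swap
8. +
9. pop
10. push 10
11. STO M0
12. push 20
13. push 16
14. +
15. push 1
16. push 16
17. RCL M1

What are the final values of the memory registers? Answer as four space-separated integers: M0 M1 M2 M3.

After op 1 (push 20): stack=[20] mem=[0,0,0,0]
After op 2 (dup): stack=[20,20] mem=[0,0,0,0]
After op 3 (-): stack=[0] mem=[0,0,0,0]
After op 4 (push 18): stack=[0,18] mem=[0,0,0,0]
After op 5 (STO M1): stack=[0] mem=[0,18,0,0]
After op 6 (push 4): stack=[0,4] mem=[0,18,0,0]
After op 7 (swap): stack=[4,0] mem=[0,18,0,0]
After op 8 (+): stack=[4] mem=[0,18,0,0]
After op 9 (pop): stack=[empty] mem=[0,18,0,0]
After op 10 (push 10): stack=[10] mem=[0,18,0,0]
After op 11 (STO M0): stack=[empty] mem=[10,18,0,0]
After op 12 (push 20): stack=[20] mem=[10,18,0,0]
After op 13 (push 16): stack=[20,16] mem=[10,18,0,0]
After op 14 (+): stack=[36] mem=[10,18,0,0]
After op 15 (push 1): stack=[36,1] mem=[10,18,0,0]
After op 16 (push 16): stack=[36,1,16] mem=[10,18,0,0]
After op 17 (RCL M1): stack=[36,1,16,18] mem=[10,18,0,0]

Answer: 10 18 0 0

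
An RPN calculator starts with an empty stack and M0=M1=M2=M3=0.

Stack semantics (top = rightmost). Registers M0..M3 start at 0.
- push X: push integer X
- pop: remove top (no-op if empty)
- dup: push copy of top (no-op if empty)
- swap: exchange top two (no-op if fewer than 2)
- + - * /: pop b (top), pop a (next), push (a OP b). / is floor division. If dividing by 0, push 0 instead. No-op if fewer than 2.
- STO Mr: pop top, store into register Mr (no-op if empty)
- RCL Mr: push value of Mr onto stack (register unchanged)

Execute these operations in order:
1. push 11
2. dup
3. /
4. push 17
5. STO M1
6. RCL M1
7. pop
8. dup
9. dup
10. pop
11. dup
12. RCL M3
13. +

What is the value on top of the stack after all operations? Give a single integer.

Answer: 1

Derivation:
After op 1 (push 11): stack=[11] mem=[0,0,0,0]
After op 2 (dup): stack=[11,11] mem=[0,0,0,0]
After op 3 (/): stack=[1] mem=[0,0,0,0]
After op 4 (push 17): stack=[1,17] mem=[0,0,0,0]
After op 5 (STO M1): stack=[1] mem=[0,17,0,0]
After op 6 (RCL M1): stack=[1,17] mem=[0,17,0,0]
After op 7 (pop): stack=[1] mem=[0,17,0,0]
After op 8 (dup): stack=[1,1] mem=[0,17,0,0]
After op 9 (dup): stack=[1,1,1] mem=[0,17,0,0]
After op 10 (pop): stack=[1,1] mem=[0,17,0,0]
After op 11 (dup): stack=[1,1,1] mem=[0,17,0,0]
After op 12 (RCL M3): stack=[1,1,1,0] mem=[0,17,0,0]
After op 13 (+): stack=[1,1,1] mem=[0,17,0,0]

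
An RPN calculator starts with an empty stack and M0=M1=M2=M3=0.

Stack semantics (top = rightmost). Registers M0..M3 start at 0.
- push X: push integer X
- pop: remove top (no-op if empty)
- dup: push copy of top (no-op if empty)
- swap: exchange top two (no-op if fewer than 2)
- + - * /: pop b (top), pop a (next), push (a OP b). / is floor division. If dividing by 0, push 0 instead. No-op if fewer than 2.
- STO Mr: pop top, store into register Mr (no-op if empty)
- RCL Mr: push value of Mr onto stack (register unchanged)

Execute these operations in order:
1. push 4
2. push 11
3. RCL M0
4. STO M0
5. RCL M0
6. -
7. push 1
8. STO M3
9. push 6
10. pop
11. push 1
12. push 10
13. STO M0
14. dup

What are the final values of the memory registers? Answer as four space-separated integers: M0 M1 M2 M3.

After op 1 (push 4): stack=[4] mem=[0,0,0,0]
After op 2 (push 11): stack=[4,11] mem=[0,0,0,0]
After op 3 (RCL M0): stack=[4,11,0] mem=[0,0,0,0]
After op 4 (STO M0): stack=[4,11] mem=[0,0,0,0]
After op 5 (RCL M0): stack=[4,11,0] mem=[0,0,0,0]
After op 6 (-): stack=[4,11] mem=[0,0,0,0]
After op 7 (push 1): stack=[4,11,1] mem=[0,0,0,0]
After op 8 (STO M3): stack=[4,11] mem=[0,0,0,1]
After op 9 (push 6): stack=[4,11,6] mem=[0,0,0,1]
After op 10 (pop): stack=[4,11] mem=[0,0,0,1]
After op 11 (push 1): stack=[4,11,1] mem=[0,0,0,1]
After op 12 (push 10): stack=[4,11,1,10] mem=[0,0,0,1]
After op 13 (STO M0): stack=[4,11,1] mem=[10,0,0,1]
After op 14 (dup): stack=[4,11,1,1] mem=[10,0,0,1]

Answer: 10 0 0 1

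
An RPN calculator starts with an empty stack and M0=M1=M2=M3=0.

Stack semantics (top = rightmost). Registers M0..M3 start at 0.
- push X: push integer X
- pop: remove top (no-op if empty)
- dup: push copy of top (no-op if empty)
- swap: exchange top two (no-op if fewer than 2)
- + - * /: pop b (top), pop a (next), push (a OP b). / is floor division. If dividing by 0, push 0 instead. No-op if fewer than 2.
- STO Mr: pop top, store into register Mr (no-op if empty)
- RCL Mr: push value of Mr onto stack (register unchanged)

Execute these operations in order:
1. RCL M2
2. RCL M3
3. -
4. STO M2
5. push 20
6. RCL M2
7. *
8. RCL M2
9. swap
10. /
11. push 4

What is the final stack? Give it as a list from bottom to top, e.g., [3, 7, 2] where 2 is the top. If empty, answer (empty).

After op 1 (RCL M2): stack=[0] mem=[0,0,0,0]
After op 2 (RCL M3): stack=[0,0] mem=[0,0,0,0]
After op 3 (-): stack=[0] mem=[0,0,0,0]
After op 4 (STO M2): stack=[empty] mem=[0,0,0,0]
After op 5 (push 20): stack=[20] mem=[0,0,0,0]
After op 6 (RCL M2): stack=[20,0] mem=[0,0,0,0]
After op 7 (*): stack=[0] mem=[0,0,0,0]
After op 8 (RCL M2): stack=[0,0] mem=[0,0,0,0]
After op 9 (swap): stack=[0,0] mem=[0,0,0,0]
After op 10 (/): stack=[0] mem=[0,0,0,0]
After op 11 (push 4): stack=[0,4] mem=[0,0,0,0]

Answer: [0, 4]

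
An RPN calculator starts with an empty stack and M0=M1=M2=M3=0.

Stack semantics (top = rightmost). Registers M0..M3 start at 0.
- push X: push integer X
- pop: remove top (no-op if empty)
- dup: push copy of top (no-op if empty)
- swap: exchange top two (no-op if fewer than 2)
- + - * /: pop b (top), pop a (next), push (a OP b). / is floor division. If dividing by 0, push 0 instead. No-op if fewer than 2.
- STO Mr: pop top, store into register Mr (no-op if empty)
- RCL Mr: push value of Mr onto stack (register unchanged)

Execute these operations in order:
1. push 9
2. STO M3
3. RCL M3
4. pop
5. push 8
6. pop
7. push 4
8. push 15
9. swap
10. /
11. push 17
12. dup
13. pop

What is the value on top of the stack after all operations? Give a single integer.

After op 1 (push 9): stack=[9] mem=[0,0,0,0]
After op 2 (STO M3): stack=[empty] mem=[0,0,0,9]
After op 3 (RCL M3): stack=[9] mem=[0,0,0,9]
After op 4 (pop): stack=[empty] mem=[0,0,0,9]
After op 5 (push 8): stack=[8] mem=[0,0,0,9]
After op 6 (pop): stack=[empty] mem=[0,0,0,9]
After op 7 (push 4): stack=[4] mem=[0,0,0,9]
After op 8 (push 15): stack=[4,15] mem=[0,0,0,9]
After op 9 (swap): stack=[15,4] mem=[0,0,0,9]
After op 10 (/): stack=[3] mem=[0,0,0,9]
After op 11 (push 17): stack=[3,17] mem=[0,0,0,9]
After op 12 (dup): stack=[3,17,17] mem=[0,0,0,9]
After op 13 (pop): stack=[3,17] mem=[0,0,0,9]

Answer: 17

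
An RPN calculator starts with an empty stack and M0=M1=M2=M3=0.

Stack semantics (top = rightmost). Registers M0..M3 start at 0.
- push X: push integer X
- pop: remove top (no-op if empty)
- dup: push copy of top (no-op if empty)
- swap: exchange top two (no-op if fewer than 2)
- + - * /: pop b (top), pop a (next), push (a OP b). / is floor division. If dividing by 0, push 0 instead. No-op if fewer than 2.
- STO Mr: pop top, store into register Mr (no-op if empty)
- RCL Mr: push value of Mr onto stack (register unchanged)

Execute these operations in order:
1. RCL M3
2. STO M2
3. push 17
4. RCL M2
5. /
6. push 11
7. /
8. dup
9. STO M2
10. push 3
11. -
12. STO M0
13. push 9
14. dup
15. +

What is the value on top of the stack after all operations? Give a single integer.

After op 1 (RCL M3): stack=[0] mem=[0,0,0,0]
After op 2 (STO M2): stack=[empty] mem=[0,0,0,0]
After op 3 (push 17): stack=[17] mem=[0,0,0,0]
After op 4 (RCL M2): stack=[17,0] mem=[0,0,0,0]
After op 5 (/): stack=[0] mem=[0,0,0,0]
After op 6 (push 11): stack=[0,11] mem=[0,0,0,0]
After op 7 (/): stack=[0] mem=[0,0,0,0]
After op 8 (dup): stack=[0,0] mem=[0,0,0,0]
After op 9 (STO M2): stack=[0] mem=[0,0,0,0]
After op 10 (push 3): stack=[0,3] mem=[0,0,0,0]
After op 11 (-): stack=[-3] mem=[0,0,0,0]
After op 12 (STO M0): stack=[empty] mem=[-3,0,0,0]
After op 13 (push 9): stack=[9] mem=[-3,0,0,0]
After op 14 (dup): stack=[9,9] mem=[-3,0,0,0]
After op 15 (+): stack=[18] mem=[-3,0,0,0]

Answer: 18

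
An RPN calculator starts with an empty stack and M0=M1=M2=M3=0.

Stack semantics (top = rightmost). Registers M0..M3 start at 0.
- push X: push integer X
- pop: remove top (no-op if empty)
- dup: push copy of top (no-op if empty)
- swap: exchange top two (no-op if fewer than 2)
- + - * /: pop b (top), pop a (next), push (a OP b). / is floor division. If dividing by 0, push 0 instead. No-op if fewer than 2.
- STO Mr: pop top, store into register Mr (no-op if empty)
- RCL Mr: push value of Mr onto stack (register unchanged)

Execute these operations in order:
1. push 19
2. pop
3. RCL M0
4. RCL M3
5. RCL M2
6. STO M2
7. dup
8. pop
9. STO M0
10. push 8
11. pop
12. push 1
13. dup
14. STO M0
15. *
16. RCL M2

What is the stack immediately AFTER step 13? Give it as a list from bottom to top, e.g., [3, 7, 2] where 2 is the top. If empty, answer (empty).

After op 1 (push 19): stack=[19] mem=[0,0,0,0]
After op 2 (pop): stack=[empty] mem=[0,0,0,0]
After op 3 (RCL M0): stack=[0] mem=[0,0,0,0]
After op 4 (RCL M3): stack=[0,0] mem=[0,0,0,0]
After op 5 (RCL M2): stack=[0,0,0] mem=[0,0,0,0]
After op 6 (STO M2): stack=[0,0] mem=[0,0,0,0]
After op 7 (dup): stack=[0,0,0] mem=[0,0,0,0]
After op 8 (pop): stack=[0,0] mem=[0,0,0,0]
After op 9 (STO M0): stack=[0] mem=[0,0,0,0]
After op 10 (push 8): stack=[0,8] mem=[0,0,0,0]
After op 11 (pop): stack=[0] mem=[0,0,0,0]
After op 12 (push 1): stack=[0,1] mem=[0,0,0,0]
After op 13 (dup): stack=[0,1,1] mem=[0,0,0,0]

[0, 1, 1]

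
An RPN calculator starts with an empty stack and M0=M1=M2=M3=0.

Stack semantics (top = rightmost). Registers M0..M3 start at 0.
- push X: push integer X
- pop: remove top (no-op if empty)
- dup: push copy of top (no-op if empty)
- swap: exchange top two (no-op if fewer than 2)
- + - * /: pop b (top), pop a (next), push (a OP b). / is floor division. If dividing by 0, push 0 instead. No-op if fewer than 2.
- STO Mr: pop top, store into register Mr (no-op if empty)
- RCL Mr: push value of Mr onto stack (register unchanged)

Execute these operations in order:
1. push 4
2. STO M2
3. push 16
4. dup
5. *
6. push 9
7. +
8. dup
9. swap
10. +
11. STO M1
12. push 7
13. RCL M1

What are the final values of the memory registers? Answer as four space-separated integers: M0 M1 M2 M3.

After op 1 (push 4): stack=[4] mem=[0,0,0,0]
After op 2 (STO M2): stack=[empty] mem=[0,0,4,0]
After op 3 (push 16): stack=[16] mem=[0,0,4,0]
After op 4 (dup): stack=[16,16] mem=[0,0,4,0]
After op 5 (*): stack=[256] mem=[0,0,4,0]
After op 6 (push 9): stack=[256,9] mem=[0,0,4,0]
After op 7 (+): stack=[265] mem=[0,0,4,0]
After op 8 (dup): stack=[265,265] mem=[0,0,4,0]
After op 9 (swap): stack=[265,265] mem=[0,0,4,0]
After op 10 (+): stack=[530] mem=[0,0,4,0]
After op 11 (STO M1): stack=[empty] mem=[0,530,4,0]
After op 12 (push 7): stack=[7] mem=[0,530,4,0]
After op 13 (RCL M1): stack=[7,530] mem=[0,530,4,0]

Answer: 0 530 4 0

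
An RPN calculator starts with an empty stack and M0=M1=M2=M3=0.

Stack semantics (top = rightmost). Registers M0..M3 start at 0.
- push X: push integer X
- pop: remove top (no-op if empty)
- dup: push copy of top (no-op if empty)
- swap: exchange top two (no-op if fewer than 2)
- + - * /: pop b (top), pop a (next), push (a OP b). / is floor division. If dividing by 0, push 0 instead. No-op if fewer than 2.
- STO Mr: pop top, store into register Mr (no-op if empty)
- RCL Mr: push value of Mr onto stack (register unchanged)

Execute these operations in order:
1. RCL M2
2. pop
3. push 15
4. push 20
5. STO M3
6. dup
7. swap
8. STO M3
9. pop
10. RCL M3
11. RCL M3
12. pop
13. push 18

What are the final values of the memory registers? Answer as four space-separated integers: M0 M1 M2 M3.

After op 1 (RCL M2): stack=[0] mem=[0,0,0,0]
After op 2 (pop): stack=[empty] mem=[0,0,0,0]
After op 3 (push 15): stack=[15] mem=[0,0,0,0]
After op 4 (push 20): stack=[15,20] mem=[0,0,0,0]
After op 5 (STO M3): stack=[15] mem=[0,0,0,20]
After op 6 (dup): stack=[15,15] mem=[0,0,0,20]
After op 7 (swap): stack=[15,15] mem=[0,0,0,20]
After op 8 (STO M3): stack=[15] mem=[0,0,0,15]
After op 9 (pop): stack=[empty] mem=[0,0,0,15]
After op 10 (RCL M3): stack=[15] mem=[0,0,0,15]
After op 11 (RCL M3): stack=[15,15] mem=[0,0,0,15]
After op 12 (pop): stack=[15] mem=[0,0,0,15]
After op 13 (push 18): stack=[15,18] mem=[0,0,0,15]

Answer: 0 0 0 15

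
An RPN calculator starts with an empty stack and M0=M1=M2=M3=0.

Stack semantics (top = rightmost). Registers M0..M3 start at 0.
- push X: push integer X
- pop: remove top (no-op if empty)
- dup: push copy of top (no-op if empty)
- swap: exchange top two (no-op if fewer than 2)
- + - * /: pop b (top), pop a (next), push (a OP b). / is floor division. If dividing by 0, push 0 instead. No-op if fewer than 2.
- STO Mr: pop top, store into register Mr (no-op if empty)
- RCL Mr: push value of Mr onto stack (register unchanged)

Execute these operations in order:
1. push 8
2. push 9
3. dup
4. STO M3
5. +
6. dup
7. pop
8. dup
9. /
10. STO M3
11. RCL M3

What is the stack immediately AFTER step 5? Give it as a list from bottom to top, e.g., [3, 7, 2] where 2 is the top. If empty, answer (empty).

After op 1 (push 8): stack=[8] mem=[0,0,0,0]
After op 2 (push 9): stack=[8,9] mem=[0,0,0,0]
After op 3 (dup): stack=[8,9,9] mem=[0,0,0,0]
After op 4 (STO M3): stack=[8,9] mem=[0,0,0,9]
After op 5 (+): stack=[17] mem=[0,0,0,9]

[17]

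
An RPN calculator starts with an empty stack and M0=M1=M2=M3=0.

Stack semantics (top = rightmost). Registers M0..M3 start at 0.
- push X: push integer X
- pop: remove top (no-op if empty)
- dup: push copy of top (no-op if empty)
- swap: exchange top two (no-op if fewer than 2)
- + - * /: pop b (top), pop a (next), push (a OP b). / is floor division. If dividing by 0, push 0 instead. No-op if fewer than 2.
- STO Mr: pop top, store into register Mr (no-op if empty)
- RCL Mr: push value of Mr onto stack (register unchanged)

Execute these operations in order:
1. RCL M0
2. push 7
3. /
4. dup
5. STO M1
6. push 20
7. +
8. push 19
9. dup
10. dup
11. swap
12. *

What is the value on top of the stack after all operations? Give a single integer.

After op 1 (RCL M0): stack=[0] mem=[0,0,0,0]
After op 2 (push 7): stack=[0,7] mem=[0,0,0,0]
After op 3 (/): stack=[0] mem=[0,0,0,0]
After op 4 (dup): stack=[0,0] mem=[0,0,0,0]
After op 5 (STO M1): stack=[0] mem=[0,0,0,0]
After op 6 (push 20): stack=[0,20] mem=[0,0,0,0]
After op 7 (+): stack=[20] mem=[0,0,0,0]
After op 8 (push 19): stack=[20,19] mem=[0,0,0,0]
After op 9 (dup): stack=[20,19,19] mem=[0,0,0,0]
After op 10 (dup): stack=[20,19,19,19] mem=[0,0,0,0]
After op 11 (swap): stack=[20,19,19,19] mem=[0,0,0,0]
After op 12 (*): stack=[20,19,361] mem=[0,0,0,0]

Answer: 361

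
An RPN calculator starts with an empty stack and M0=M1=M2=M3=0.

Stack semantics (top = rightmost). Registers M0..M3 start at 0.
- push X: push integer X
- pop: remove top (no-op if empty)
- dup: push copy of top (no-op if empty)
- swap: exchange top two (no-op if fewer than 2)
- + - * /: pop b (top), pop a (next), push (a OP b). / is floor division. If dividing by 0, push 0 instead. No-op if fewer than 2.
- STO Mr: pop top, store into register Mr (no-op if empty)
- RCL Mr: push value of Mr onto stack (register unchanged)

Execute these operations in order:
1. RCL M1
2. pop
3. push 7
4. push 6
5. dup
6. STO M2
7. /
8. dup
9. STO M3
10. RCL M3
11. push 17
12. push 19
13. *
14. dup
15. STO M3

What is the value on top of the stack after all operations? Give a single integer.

Answer: 323

Derivation:
After op 1 (RCL M1): stack=[0] mem=[0,0,0,0]
After op 2 (pop): stack=[empty] mem=[0,0,0,0]
After op 3 (push 7): stack=[7] mem=[0,0,0,0]
After op 4 (push 6): stack=[7,6] mem=[0,0,0,0]
After op 5 (dup): stack=[7,6,6] mem=[0,0,0,0]
After op 6 (STO M2): stack=[7,6] mem=[0,0,6,0]
After op 7 (/): stack=[1] mem=[0,0,6,0]
After op 8 (dup): stack=[1,1] mem=[0,0,6,0]
After op 9 (STO M3): stack=[1] mem=[0,0,6,1]
After op 10 (RCL M3): stack=[1,1] mem=[0,0,6,1]
After op 11 (push 17): stack=[1,1,17] mem=[0,0,6,1]
After op 12 (push 19): stack=[1,1,17,19] mem=[0,0,6,1]
After op 13 (*): stack=[1,1,323] mem=[0,0,6,1]
After op 14 (dup): stack=[1,1,323,323] mem=[0,0,6,1]
After op 15 (STO M3): stack=[1,1,323] mem=[0,0,6,323]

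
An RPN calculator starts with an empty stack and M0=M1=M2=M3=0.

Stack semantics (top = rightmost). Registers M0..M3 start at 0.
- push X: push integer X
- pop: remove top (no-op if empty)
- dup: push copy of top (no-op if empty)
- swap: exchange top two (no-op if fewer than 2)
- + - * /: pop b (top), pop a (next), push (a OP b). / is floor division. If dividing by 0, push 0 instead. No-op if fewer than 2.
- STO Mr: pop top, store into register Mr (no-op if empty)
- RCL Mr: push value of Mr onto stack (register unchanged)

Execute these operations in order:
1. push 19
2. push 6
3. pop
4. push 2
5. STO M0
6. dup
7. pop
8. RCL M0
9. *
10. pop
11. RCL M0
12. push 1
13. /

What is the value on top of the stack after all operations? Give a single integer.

After op 1 (push 19): stack=[19] mem=[0,0,0,0]
After op 2 (push 6): stack=[19,6] mem=[0,0,0,0]
After op 3 (pop): stack=[19] mem=[0,0,0,0]
After op 4 (push 2): stack=[19,2] mem=[0,0,0,0]
After op 5 (STO M0): stack=[19] mem=[2,0,0,0]
After op 6 (dup): stack=[19,19] mem=[2,0,0,0]
After op 7 (pop): stack=[19] mem=[2,0,0,0]
After op 8 (RCL M0): stack=[19,2] mem=[2,0,0,0]
After op 9 (*): stack=[38] mem=[2,0,0,0]
After op 10 (pop): stack=[empty] mem=[2,0,0,0]
After op 11 (RCL M0): stack=[2] mem=[2,0,0,0]
After op 12 (push 1): stack=[2,1] mem=[2,0,0,0]
After op 13 (/): stack=[2] mem=[2,0,0,0]

Answer: 2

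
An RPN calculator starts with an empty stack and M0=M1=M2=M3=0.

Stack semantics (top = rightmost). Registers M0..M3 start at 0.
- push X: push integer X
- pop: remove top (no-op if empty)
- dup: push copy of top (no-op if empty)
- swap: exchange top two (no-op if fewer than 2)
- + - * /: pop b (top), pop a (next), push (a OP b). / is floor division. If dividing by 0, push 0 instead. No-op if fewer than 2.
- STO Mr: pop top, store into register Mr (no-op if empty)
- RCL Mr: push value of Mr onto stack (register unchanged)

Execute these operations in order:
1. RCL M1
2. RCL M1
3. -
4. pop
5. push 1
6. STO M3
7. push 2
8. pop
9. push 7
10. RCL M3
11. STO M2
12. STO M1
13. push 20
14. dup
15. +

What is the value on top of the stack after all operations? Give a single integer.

Answer: 40

Derivation:
After op 1 (RCL M1): stack=[0] mem=[0,0,0,0]
After op 2 (RCL M1): stack=[0,0] mem=[0,0,0,0]
After op 3 (-): stack=[0] mem=[0,0,0,0]
After op 4 (pop): stack=[empty] mem=[0,0,0,0]
After op 5 (push 1): stack=[1] mem=[0,0,0,0]
After op 6 (STO M3): stack=[empty] mem=[0,0,0,1]
After op 7 (push 2): stack=[2] mem=[0,0,0,1]
After op 8 (pop): stack=[empty] mem=[0,0,0,1]
After op 9 (push 7): stack=[7] mem=[0,0,0,1]
After op 10 (RCL M3): stack=[7,1] mem=[0,0,0,1]
After op 11 (STO M2): stack=[7] mem=[0,0,1,1]
After op 12 (STO M1): stack=[empty] mem=[0,7,1,1]
After op 13 (push 20): stack=[20] mem=[0,7,1,1]
After op 14 (dup): stack=[20,20] mem=[0,7,1,1]
After op 15 (+): stack=[40] mem=[0,7,1,1]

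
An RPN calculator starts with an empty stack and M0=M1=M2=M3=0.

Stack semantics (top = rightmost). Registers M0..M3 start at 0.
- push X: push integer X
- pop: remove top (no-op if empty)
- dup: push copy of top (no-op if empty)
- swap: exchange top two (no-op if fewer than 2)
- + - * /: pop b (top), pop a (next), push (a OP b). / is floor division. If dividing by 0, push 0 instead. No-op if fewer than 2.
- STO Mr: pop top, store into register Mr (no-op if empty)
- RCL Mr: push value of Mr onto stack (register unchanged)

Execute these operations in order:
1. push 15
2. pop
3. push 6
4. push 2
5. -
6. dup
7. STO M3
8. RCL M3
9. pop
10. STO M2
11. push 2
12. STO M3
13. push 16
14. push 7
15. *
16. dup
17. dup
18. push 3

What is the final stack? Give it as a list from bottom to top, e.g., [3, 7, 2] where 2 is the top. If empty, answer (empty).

Answer: [112, 112, 112, 3]

Derivation:
After op 1 (push 15): stack=[15] mem=[0,0,0,0]
After op 2 (pop): stack=[empty] mem=[0,0,0,0]
After op 3 (push 6): stack=[6] mem=[0,0,0,0]
After op 4 (push 2): stack=[6,2] mem=[0,0,0,0]
After op 5 (-): stack=[4] mem=[0,0,0,0]
After op 6 (dup): stack=[4,4] mem=[0,0,0,0]
After op 7 (STO M3): stack=[4] mem=[0,0,0,4]
After op 8 (RCL M3): stack=[4,4] mem=[0,0,0,4]
After op 9 (pop): stack=[4] mem=[0,0,0,4]
After op 10 (STO M2): stack=[empty] mem=[0,0,4,4]
After op 11 (push 2): stack=[2] mem=[0,0,4,4]
After op 12 (STO M3): stack=[empty] mem=[0,0,4,2]
After op 13 (push 16): stack=[16] mem=[0,0,4,2]
After op 14 (push 7): stack=[16,7] mem=[0,0,4,2]
After op 15 (*): stack=[112] mem=[0,0,4,2]
After op 16 (dup): stack=[112,112] mem=[0,0,4,2]
After op 17 (dup): stack=[112,112,112] mem=[0,0,4,2]
After op 18 (push 3): stack=[112,112,112,3] mem=[0,0,4,2]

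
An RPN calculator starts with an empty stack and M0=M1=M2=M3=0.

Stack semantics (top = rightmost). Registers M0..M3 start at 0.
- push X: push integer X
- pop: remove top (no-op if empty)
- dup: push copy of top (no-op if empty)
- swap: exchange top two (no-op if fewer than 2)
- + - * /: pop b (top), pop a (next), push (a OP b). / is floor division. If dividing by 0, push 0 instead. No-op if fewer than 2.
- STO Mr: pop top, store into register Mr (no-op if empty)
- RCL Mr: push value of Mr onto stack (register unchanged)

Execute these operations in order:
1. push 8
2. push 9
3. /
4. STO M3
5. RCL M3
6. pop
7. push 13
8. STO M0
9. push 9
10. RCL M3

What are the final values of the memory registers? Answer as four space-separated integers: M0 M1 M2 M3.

Answer: 13 0 0 0

Derivation:
After op 1 (push 8): stack=[8] mem=[0,0,0,0]
After op 2 (push 9): stack=[8,9] mem=[0,0,0,0]
After op 3 (/): stack=[0] mem=[0,0,0,0]
After op 4 (STO M3): stack=[empty] mem=[0,0,0,0]
After op 5 (RCL M3): stack=[0] mem=[0,0,0,0]
After op 6 (pop): stack=[empty] mem=[0,0,0,0]
After op 7 (push 13): stack=[13] mem=[0,0,0,0]
After op 8 (STO M0): stack=[empty] mem=[13,0,0,0]
After op 9 (push 9): stack=[9] mem=[13,0,0,0]
After op 10 (RCL M3): stack=[9,0] mem=[13,0,0,0]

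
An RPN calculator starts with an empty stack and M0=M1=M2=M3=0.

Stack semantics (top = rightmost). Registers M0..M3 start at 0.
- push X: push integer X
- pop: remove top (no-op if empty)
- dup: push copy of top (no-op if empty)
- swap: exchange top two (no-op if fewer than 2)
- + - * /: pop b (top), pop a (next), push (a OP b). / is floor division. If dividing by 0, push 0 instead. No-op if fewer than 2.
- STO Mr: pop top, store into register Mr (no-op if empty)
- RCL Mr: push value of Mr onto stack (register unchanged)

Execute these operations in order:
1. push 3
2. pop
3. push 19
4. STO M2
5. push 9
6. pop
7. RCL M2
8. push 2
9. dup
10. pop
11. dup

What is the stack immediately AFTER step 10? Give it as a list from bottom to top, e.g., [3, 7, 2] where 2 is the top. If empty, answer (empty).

After op 1 (push 3): stack=[3] mem=[0,0,0,0]
After op 2 (pop): stack=[empty] mem=[0,0,0,0]
After op 3 (push 19): stack=[19] mem=[0,0,0,0]
After op 4 (STO M2): stack=[empty] mem=[0,0,19,0]
After op 5 (push 9): stack=[9] mem=[0,0,19,0]
After op 6 (pop): stack=[empty] mem=[0,0,19,0]
After op 7 (RCL M2): stack=[19] mem=[0,0,19,0]
After op 8 (push 2): stack=[19,2] mem=[0,0,19,0]
After op 9 (dup): stack=[19,2,2] mem=[0,0,19,0]
After op 10 (pop): stack=[19,2] mem=[0,0,19,0]

[19, 2]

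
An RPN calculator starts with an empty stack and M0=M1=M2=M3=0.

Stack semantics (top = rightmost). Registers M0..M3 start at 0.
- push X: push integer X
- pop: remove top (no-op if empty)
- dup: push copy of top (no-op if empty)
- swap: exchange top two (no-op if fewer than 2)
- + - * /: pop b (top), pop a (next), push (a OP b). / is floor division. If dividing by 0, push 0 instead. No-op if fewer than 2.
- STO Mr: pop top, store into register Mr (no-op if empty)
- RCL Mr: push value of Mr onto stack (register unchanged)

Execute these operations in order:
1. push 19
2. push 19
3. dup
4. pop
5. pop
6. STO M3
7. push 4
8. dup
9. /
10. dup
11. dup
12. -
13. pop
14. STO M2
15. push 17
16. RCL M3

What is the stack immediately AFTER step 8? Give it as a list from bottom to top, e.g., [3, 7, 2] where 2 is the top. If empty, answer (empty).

After op 1 (push 19): stack=[19] mem=[0,0,0,0]
After op 2 (push 19): stack=[19,19] mem=[0,0,0,0]
After op 3 (dup): stack=[19,19,19] mem=[0,0,0,0]
After op 4 (pop): stack=[19,19] mem=[0,0,0,0]
After op 5 (pop): stack=[19] mem=[0,0,0,0]
After op 6 (STO M3): stack=[empty] mem=[0,0,0,19]
After op 7 (push 4): stack=[4] mem=[0,0,0,19]
After op 8 (dup): stack=[4,4] mem=[0,0,0,19]

[4, 4]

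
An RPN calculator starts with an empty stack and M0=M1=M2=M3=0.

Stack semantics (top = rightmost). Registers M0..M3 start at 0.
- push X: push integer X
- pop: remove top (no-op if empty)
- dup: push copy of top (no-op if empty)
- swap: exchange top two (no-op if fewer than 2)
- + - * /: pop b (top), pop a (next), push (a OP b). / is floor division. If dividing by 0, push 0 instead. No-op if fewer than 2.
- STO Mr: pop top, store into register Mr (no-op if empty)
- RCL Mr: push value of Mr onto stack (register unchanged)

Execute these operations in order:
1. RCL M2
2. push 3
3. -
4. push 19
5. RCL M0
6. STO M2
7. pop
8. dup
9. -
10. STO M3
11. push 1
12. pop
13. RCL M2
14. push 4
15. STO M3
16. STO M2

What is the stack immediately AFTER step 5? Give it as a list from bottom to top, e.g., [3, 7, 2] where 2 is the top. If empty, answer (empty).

After op 1 (RCL M2): stack=[0] mem=[0,0,0,0]
After op 2 (push 3): stack=[0,3] mem=[0,0,0,0]
After op 3 (-): stack=[-3] mem=[0,0,0,0]
After op 4 (push 19): stack=[-3,19] mem=[0,0,0,0]
After op 5 (RCL M0): stack=[-3,19,0] mem=[0,0,0,0]

[-3, 19, 0]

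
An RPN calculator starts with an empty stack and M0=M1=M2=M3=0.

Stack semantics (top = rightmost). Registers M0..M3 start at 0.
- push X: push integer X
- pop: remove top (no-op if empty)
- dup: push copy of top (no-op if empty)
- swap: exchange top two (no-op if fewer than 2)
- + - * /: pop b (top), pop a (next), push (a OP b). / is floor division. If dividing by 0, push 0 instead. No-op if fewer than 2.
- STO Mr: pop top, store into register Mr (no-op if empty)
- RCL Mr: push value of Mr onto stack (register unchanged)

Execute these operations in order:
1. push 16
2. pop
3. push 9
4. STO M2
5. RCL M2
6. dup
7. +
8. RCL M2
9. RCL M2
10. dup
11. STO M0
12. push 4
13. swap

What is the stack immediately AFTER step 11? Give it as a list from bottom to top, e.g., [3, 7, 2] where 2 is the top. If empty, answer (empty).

After op 1 (push 16): stack=[16] mem=[0,0,0,0]
After op 2 (pop): stack=[empty] mem=[0,0,0,0]
After op 3 (push 9): stack=[9] mem=[0,0,0,0]
After op 4 (STO M2): stack=[empty] mem=[0,0,9,0]
After op 5 (RCL M2): stack=[9] mem=[0,0,9,0]
After op 6 (dup): stack=[9,9] mem=[0,0,9,0]
After op 7 (+): stack=[18] mem=[0,0,9,0]
After op 8 (RCL M2): stack=[18,9] mem=[0,0,9,0]
After op 9 (RCL M2): stack=[18,9,9] mem=[0,0,9,0]
After op 10 (dup): stack=[18,9,9,9] mem=[0,0,9,0]
After op 11 (STO M0): stack=[18,9,9] mem=[9,0,9,0]

[18, 9, 9]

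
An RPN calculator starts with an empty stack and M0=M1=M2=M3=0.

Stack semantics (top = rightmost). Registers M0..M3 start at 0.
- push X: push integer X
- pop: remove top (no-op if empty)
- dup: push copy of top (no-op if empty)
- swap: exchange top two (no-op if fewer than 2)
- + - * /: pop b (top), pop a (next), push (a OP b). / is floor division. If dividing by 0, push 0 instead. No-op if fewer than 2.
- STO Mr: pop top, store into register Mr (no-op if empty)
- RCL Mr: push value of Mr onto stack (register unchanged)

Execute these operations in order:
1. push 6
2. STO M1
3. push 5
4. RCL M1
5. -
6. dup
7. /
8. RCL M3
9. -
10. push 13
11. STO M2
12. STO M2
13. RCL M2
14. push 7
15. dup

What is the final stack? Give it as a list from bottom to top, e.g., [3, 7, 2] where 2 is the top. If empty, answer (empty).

Answer: [1, 7, 7]

Derivation:
After op 1 (push 6): stack=[6] mem=[0,0,0,0]
After op 2 (STO M1): stack=[empty] mem=[0,6,0,0]
After op 3 (push 5): stack=[5] mem=[0,6,0,0]
After op 4 (RCL M1): stack=[5,6] mem=[0,6,0,0]
After op 5 (-): stack=[-1] mem=[0,6,0,0]
After op 6 (dup): stack=[-1,-1] mem=[0,6,0,0]
After op 7 (/): stack=[1] mem=[0,6,0,0]
After op 8 (RCL M3): stack=[1,0] mem=[0,6,0,0]
After op 9 (-): stack=[1] mem=[0,6,0,0]
After op 10 (push 13): stack=[1,13] mem=[0,6,0,0]
After op 11 (STO M2): stack=[1] mem=[0,6,13,0]
After op 12 (STO M2): stack=[empty] mem=[0,6,1,0]
After op 13 (RCL M2): stack=[1] mem=[0,6,1,0]
After op 14 (push 7): stack=[1,7] mem=[0,6,1,0]
After op 15 (dup): stack=[1,7,7] mem=[0,6,1,0]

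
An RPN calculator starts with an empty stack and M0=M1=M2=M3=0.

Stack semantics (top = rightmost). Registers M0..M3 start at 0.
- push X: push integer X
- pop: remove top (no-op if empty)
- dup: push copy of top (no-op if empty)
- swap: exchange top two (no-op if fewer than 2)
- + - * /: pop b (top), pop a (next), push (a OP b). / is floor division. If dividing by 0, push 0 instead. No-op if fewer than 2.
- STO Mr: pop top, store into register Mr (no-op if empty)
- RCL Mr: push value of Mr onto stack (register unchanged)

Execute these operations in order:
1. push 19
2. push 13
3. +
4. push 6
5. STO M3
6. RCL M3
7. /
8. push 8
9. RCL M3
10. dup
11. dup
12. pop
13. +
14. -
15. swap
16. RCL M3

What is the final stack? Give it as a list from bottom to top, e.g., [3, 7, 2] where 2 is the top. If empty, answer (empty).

After op 1 (push 19): stack=[19] mem=[0,0,0,0]
After op 2 (push 13): stack=[19,13] mem=[0,0,0,0]
After op 3 (+): stack=[32] mem=[0,0,0,0]
After op 4 (push 6): stack=[32,6] mem=[0,0,0,0]
After op 5 (STO M3): stack=[32] mem=[0,0,0,6]
After op 6 (RCL M3): stack=[32,6] mem=[0,0,0,6]
After op 7 (/): stack=[5] mem=[0,0,0,6]
After op 8 (push 8): stack=[5,8] mem=[0,0,0,6]
After op 9 (RCL M3): stack=[5,8,6] mem=[0,0,0,6]
After op 10 (dup): stack=[5,8,6,6] mem=[0,0,0,6]
After op 11 (dup): stack=[5,8,6,6,6] mem=[0,0,0,6]
After op 12 (pop): stack=[5,8,6,6] mem=[0,0,0,6]
After op 13 (+): stack=[5,8,12] mem=[0,0,0,6]
After op 14 (-): stack=[5,-4] mem=[0,0,0,6]
After op 15 (swap): stack=[-4,5] mem=[0,0,0,6]
After op 16 (RCL M3): stack=[-4,5,6] mem=[0,0,0,6]

Answer: [-4, 5, 6]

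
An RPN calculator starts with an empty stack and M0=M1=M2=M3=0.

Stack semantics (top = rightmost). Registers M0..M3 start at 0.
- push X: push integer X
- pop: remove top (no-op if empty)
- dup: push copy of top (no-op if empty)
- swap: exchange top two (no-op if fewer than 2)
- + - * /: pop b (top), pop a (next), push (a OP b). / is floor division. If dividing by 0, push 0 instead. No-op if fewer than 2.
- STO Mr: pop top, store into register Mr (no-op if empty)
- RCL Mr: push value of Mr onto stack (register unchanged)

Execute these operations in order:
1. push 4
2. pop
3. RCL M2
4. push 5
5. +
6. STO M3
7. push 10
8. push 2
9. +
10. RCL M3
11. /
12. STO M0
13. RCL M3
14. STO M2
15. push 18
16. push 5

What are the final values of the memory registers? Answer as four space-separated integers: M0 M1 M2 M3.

After op 1 (push 4): stack=[4] mem=[0,0,0,0]
After op 2 (pop): stack=[empty] mem=[0,0,0,0]
After op 3 (RCL M2): stack=[0] mem=[0,0,0,0]
After op 4 (push 5): stack=[0,5] mem=[0,0,0,0]
After op 5 (+): stack=[5] mem=[0,0,0,0]
After op 6 (STO M3): stack=[empty] mem=[0,0,0,5]
After op 7 (push 10): stack=[10] mem=[0,0,0,5]
After op 8 (push 2): stack=[10,2] mem=[0,0,0,5]
After op 9 (+): stack=[12] mem=[0,0,0,5]
After op 10 (RCL M3): stack=[12,5] mem=[0,0,0,5]
After op 11 (/): stack=[2] mem=[0,0,0,5]
After op 12 (STO M0): stack=[empty] mem=[2,0,0,5]
After op 13 (RCL M3): stack=[5] mem=[2,0,0,5]
After op 14 (STO M2): stack=[empty] mem=[2,0,5,5]
After op 15 (push 18): stack=[18] mem=[2,0,5,5]
After op 16 (push 5): stack=[18,5] mem=[2,0,5,5]

Answer: 2 0 5 5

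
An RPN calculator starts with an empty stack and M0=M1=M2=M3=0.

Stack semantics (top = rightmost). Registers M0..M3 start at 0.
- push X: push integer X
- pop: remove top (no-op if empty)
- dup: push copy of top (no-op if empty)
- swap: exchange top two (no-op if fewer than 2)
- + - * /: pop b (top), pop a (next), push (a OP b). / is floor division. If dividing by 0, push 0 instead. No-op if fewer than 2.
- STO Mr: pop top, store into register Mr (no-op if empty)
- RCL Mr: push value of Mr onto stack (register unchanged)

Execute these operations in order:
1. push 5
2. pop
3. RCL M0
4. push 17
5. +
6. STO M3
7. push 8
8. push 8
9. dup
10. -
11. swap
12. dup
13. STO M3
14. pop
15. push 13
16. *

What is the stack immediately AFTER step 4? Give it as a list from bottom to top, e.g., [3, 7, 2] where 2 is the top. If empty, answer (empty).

After op 1 (push 5): stack=[5] mem=[0,0,0,0]
After op 2 (pop): stack=[empty] mem=[0,0,0,0]
After op 3 (RCL M0): stack=[0] mem=[0,0,0,0]
After op 4 (push 17): stack=[0,17] mem=[0,0,0,0]

[0, 17]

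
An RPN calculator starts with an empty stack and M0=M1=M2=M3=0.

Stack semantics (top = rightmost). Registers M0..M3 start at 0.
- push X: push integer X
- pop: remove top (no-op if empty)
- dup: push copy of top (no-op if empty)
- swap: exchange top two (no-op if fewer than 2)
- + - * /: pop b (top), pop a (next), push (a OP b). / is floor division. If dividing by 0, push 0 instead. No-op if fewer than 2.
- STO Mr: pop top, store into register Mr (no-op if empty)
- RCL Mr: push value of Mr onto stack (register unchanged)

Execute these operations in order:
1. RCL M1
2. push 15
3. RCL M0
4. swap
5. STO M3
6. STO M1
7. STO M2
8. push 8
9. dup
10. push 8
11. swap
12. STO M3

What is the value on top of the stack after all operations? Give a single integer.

After op 1 (RCL M1): stack=[0] mem=[0,0,0,0]
After op 2 (push 15): stack=[0,15] mem=[0,0,0,0]
After op 3 (RCL M0): stack=[0,15,0] mem=[0,0,0,0]
After op 4 (swap): stack=[0,0,15] mem=[0,0,0,0]
After op 5 (STO M3): stack=[0,0] mem=[0,0,0,15]
After op 6 (STO M1): stack=[0] mem=[0,0,0,15]
After op 7 (STO M2): stack=[empty] mem=[0,0,0,15]
After op 8 (push 8): stack=[8] mem=[0,0,0,15]
After op 9 (dup): stack=[8,8] mem=[0,0,0,15]
After op 10 (push 8): stack=[8,8,8] mem=[0,0,0,15]
After op 11 (swap): stack=[8,8,8] mem=[0,0,0,15]
After op 12 (STO M3): stack=[8,8] mem=[0,0,0,8]

Answer: 8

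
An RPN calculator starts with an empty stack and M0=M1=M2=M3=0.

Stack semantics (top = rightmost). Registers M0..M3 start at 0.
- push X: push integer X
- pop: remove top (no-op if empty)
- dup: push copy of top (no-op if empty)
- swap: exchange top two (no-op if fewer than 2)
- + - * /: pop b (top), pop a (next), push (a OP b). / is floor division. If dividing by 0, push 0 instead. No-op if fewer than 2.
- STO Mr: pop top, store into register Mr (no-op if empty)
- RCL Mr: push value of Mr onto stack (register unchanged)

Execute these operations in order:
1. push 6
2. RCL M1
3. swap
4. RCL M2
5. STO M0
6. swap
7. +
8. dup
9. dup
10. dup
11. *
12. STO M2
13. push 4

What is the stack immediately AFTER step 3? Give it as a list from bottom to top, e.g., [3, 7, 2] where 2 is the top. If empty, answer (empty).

After op 1 (push 6): stack=[6] mem=[0,0,0,0]
After op 2 (RCL M1): stack=[6,0] mem=[0,0,0,0]
After op 3 (swap): stack=[0,6] mem=[0,0,0,0]

[0, 6]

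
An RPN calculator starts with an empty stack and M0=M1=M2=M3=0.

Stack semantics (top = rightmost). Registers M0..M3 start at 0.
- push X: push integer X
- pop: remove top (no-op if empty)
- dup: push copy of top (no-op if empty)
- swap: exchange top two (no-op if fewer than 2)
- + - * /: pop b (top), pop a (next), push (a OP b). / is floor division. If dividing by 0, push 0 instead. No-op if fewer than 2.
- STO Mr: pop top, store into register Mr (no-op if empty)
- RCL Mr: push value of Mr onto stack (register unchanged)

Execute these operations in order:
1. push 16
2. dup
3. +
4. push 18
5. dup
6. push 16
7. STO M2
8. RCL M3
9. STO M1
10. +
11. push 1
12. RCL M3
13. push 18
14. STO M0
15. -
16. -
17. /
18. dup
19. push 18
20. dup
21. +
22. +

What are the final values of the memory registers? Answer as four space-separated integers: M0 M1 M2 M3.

Answer: 18 0 16 0

Derivation:
After op 1 (push 16): stack=[16] mem=[0,0,0,0]
After op 2 (dup): stack=[16,16] mem=[0,0,0,0]
After op 3 (+): stack=[32] mem=[0,0,0,0]
After op 4 (push 18): stack=[32,18] mem=[0,0,0,0]
After op 5 (dup): stack=[32,18,18] mem=[0,0,0,0]
After op 6 (push 16): stack=[32,18,18,16] mem=[0,0,0,0]
After op 7 (STO M2): stack=[32,18,18] mem=[0,0,16,0]
After op 8 (RCL M3): stack=[32,18,18,0] mem=[0,0,16,0]
After op 9 (STO M1): stack=[32,18,18] mem=[0,0,16,0]
After op 10 (+): stack=[32,36] mem=[0,0,16,0]
After op 11 (push 1): stack=[32,36,1] mem=[0,0,16,0]
After op 12 (RCL M3): stack=[32,36,1,0] mem=[0,0,16,0]
After op 13 (push 18): stack=[32,36,1,0,18] mem=[0,0,16,0]
After op 14 (STO M0): stack=[32,36,1,0] mem=[18,0,16,0]
After op 15 (-): stack=[32,36,1] mem=[18,0,16,0]
After op 16 (-): stack=[32,35] mem=[18,0,16,0]
After op 17 (/): stack=[0] mem=[18,0,16,0]
After op 18 (dup): stack=[0,0] mem=[18,0,16,0]
After op 19 (push 18): stack=[0,0,18] mem=[18,0,16,0]
After op 20 (dup): stack=[0,0,18,18] mem=[18,0,16,0]
After op 21 (+): stack=[0,0,36] mem=[18,0,16,0]
After op 22 (+): stack=[0,36] mem=[18,0,16,0]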